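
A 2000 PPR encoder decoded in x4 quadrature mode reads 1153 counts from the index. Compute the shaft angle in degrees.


angle = counts * 360 / (PPR*4) = 1153 * 360 / 8000 = 51.8850

51.8850 degrees


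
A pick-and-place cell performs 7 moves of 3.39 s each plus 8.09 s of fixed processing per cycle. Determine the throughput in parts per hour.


T_cycle = 7*3.39 + 8.09 = 31.8200 s
rate = 3600/T = 113.1364

113.1364 parts/hour


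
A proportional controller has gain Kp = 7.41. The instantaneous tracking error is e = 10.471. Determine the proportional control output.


u_P = Kp * e = 7.41 * 10.471 = 77.5901

77.5901


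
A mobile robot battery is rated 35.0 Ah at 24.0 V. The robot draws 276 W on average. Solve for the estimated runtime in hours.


E = 35.0*24.0 = 840.0000 Wh
t = E/P = 840.0000/276 = 3.0435

3.0435 hours


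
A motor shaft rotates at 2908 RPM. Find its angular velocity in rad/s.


omega = 2908 * 2*pi/60 = 304.5250

304.5250 rad/s


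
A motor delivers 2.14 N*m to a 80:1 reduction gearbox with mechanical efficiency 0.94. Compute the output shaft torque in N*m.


tau_out = tau_in * N * eta = 2.14 * 80 * 0.94 = 160.9280

160.9280 N*m


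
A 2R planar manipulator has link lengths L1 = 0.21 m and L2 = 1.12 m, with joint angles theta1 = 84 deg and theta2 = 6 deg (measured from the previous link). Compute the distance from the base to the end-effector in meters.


x = L1*cos(th1) + L2*cos(th1+th2) = 0.021951
y = L1*sin(th1) + L2*sin(th1+th2) = 1.328850
d = sqrt(x^2 + y^2) = sqrt(4.818464e-04 + 1.765842) = 1.3290

1.3290 m


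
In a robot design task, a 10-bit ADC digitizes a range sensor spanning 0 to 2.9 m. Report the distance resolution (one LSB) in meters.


res = range / 2^n = 2.9/2^10 = 2.9/1024 = 0.0028

0.0028 m


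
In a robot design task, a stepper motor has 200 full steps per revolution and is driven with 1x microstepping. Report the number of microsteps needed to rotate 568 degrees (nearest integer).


step_size = 360/(200*1) = 360/200 = 1.800000 deg
n = 568/(360/200) = 568*200/360 = 315.5556 -> 316

316 steps


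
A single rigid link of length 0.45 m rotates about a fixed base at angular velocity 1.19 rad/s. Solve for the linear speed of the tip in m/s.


v = L*omega = 0.45 * 1.19 = 0.5355

0.5355 m/s


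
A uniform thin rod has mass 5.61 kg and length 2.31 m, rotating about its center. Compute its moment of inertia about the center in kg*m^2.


I = (1/12)*m*L^2 = (1/12)*5.61*2.31^2 = 2.4946

2.4946 kg*m^2


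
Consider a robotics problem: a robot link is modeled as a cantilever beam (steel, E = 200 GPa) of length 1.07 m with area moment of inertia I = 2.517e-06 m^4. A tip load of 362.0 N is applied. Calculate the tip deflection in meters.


delta = F*L^3/(3*E*I) = 362.0*1.07^3/(3*2.000e+11*2.517e-06)
      = 443.465566/1510200 = 2.9365e-04

2.9365e-04 m


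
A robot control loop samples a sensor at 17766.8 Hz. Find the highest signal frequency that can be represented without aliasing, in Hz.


f_max = f_s/2 = 17766.8/2 = 8883.4000

8883.4000 Hz


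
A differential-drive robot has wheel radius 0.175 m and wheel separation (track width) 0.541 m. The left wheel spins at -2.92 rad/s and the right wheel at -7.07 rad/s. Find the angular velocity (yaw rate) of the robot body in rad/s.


omega = r*(wR - wL)/L = 0.175*(-7.07 - (-2.92))/0.541 = -1.3424

-1.3424 rad/s


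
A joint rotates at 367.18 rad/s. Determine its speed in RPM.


RPM = 367.18 * 60/(2*pi) = 3506.3107

3506.3107 RPM


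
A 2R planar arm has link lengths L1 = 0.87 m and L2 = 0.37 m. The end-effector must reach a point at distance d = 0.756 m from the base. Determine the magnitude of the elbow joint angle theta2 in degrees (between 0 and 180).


cos(th2) = (d^2 - L1^2 - L2^2)/(2*L1*L2) = (0.756^2 - 0.87^2 - 0.37^2)/(2*0.87*0.37) = -0.50056539
th2 = acos(-0.50056539) = 120.0374 deg

120.0374 degrees


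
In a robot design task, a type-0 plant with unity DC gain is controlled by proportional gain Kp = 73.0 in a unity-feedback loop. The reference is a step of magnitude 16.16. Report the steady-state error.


e_ss = R/(1 + Kp) = 16.16/(1 + 73.0) = 16.16/74.0000 = 0.2184

0.2184


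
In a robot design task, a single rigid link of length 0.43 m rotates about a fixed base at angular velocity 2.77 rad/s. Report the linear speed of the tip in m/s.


v = L*omega = 0.43 * 2.77 = 1.1911

1.1911 m/s


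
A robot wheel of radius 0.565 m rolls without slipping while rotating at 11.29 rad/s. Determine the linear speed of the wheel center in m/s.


v = omega * r = 11.29 * 0.565 = 6.3788

6.3788 m/s


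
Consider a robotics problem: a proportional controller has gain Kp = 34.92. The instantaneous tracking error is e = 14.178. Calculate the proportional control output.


u_P = Kp * e = 34.92 * 14.178 = 495.0958

495.0958


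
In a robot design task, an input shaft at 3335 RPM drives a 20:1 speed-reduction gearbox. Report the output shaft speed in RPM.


omega_out = omega_in / N = 3335 / 20 = 166.7500

166.7500 RPM


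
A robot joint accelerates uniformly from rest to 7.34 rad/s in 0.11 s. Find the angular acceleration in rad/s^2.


alpha = delta_omega / t = 7.34 / 0.11 = 66.7273

66.7273 rad/s^2


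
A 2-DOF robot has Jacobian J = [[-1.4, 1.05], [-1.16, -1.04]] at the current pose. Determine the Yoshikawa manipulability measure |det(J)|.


det(J) = -1.4*-1.04 - (1.05)*(-1.16) = 2.6740
|det(J)| = 2.6740

2.6740


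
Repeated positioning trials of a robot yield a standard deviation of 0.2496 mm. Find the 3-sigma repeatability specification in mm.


repeatability = 3*sigma = 3*0.2496 = 0.7488

0.7488 mm


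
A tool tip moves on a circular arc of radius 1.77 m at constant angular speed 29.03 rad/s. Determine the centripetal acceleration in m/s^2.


a_c = omega^2 * r = 29.03^2 * 1.77 = 1491.6514

1491.6514 m/s^2


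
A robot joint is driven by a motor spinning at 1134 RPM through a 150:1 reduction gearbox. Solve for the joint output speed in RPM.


omega_joint = omega_motor / N = 1134 / 150 = 7.5600

7.5600 RPM


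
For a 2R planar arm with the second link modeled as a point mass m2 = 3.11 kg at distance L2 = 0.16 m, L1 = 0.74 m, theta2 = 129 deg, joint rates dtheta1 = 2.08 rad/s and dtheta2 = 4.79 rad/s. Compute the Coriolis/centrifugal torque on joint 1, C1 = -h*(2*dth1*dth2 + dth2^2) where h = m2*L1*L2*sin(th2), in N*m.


h = m2*L1*L2*sin(th2) = 3.11*0.74*0.16*sin(129 deg) = 0.286164
C1 = -h*(2*2.08*4.79 + 4.79^2) = -0.286164*42.8705 = -12.2680

-12.2680 N*m


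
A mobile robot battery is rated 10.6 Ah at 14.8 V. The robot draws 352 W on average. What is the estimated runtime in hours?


E = 10.6*14.8 = 156.8800 Wh
t = E/P = 156.8800/352 = 0.4457

0.4457 hours


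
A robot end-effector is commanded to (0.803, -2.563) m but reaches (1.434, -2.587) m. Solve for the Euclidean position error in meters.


dx = 1.434 - (0.803) = 0.6310, dy = -2.587 - (-2.563) = -0.0240
err = sqrt(0.398161 + 0.000576) = 0.6315

0.6315 m


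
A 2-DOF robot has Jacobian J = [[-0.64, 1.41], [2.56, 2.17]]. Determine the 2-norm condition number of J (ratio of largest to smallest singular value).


JJ^T eigenvalues: trace(JJ^T) = 13.6602, det(JJ^T) = det(J)^2 = 24.98400256
s_max^2 = (13.6602 + sqrt(86.66505380))/2 = 11.48480337
s_min^2 = (13.6602 - sqrt(86.66505380))/2 = 2.17539663
kappa = s_max/s_min = sqrt(11.48480337/2.17539663) = 2.2977

2.2977


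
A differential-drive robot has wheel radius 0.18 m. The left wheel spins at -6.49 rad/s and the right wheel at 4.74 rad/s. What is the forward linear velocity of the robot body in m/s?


v = r*(wR + wL)/2 = 0.18*(4.74 + -6.49)/2 = -0.1575

-0.1575 m/s


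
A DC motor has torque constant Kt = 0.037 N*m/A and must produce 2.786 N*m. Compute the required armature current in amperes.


I = tau / Kt = 2.786/0.037 = 75.2973

75.2973 A


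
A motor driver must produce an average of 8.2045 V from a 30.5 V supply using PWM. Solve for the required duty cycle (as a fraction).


D = V_avg/V_supply = 8.2045/30.5 = 0.2690

0.2690


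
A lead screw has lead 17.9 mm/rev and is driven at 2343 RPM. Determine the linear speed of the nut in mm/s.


v = lead * (RPM/60) = 17.9*2343/60 = 698.9950

698.9950 mm/s


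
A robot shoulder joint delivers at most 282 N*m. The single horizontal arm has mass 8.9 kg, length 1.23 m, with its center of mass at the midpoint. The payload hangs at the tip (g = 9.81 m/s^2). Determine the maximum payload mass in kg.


tau_arm = m_arm*g*(L/2) = 8.9*9.81*1.23/2 = 53.6950 N*m
tau_payload = tau_max - tau_arm = 282 - 53.6950 = 228.3050
m_payload = tau_payload / (g*L) = 228.3050 / (9.81*1.23) = 18.9209

18.9209 kg


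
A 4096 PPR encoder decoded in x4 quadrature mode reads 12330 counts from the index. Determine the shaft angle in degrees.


angle = counts * 360 / (PPR*4) = 12330 * 360 / 16384 = 270.9229

270.9229 degrees


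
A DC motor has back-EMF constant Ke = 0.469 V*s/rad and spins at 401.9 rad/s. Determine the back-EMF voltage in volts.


V_emf = Ke * omega = 0.469*401.9 = 188.4911

188.4911 V


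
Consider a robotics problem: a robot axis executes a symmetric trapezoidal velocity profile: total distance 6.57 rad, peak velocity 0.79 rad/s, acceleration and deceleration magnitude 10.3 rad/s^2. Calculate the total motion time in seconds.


t_acc = v/a = 0.79/10.3 = 0.076699 s
d_acc = v^2/(2a) = 0.030296 rad (each ramp)
d_cruise = 6.57 - 2*0.030296 = 6.509408 rad
t_cruise = 6.509408/0.79 = 8.239757 s
t_total = 2*0.076699 + 8.239757 = 8.3932

8.3932 s


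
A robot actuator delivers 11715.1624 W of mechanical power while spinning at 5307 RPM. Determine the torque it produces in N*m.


omega = 5307 * 2*pi/60 = 555.747740 rad/s
tau = P / omega = 11715.1624 / 555.747740 = 21.0800

21.0800 N*m


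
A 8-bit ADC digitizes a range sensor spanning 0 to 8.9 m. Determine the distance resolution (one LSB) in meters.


res = range / 2^n = 8.9/2^8 = 8.9/256 = 0.0348

0.0348 m


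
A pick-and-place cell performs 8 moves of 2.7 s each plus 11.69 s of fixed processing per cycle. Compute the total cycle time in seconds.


T = 8*2.7 + 11.69 = 33.2900

33.2900 s


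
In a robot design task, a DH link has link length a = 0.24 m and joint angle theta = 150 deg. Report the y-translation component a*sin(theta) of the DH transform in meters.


a*sin(theta) = 0.24*sin(150 deg) = 0.1200

0.1200 m


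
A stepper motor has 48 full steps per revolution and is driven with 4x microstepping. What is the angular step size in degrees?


step = 360/(48*4) = 360/192 = 1.8750

1.8750 degrees


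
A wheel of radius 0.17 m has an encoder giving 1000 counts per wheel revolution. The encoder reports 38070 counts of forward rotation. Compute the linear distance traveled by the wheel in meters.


revs = 38070/1000 = 38.070000
d = revs * 2*pi*r = 38.070000 * 2*pi*0.17 = 40.6641

40.6641 m


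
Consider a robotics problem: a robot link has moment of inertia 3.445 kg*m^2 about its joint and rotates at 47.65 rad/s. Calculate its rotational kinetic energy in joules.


KE = (1/2)*I*omega^2 = 0.5*3.445*47.65^2 = 3910.9750

3910.9750 J


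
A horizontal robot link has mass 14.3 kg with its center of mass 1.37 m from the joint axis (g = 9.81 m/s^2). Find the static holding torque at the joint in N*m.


tau = m*g*L = 14.3 * 9.81 * 1.37 = 192.1877

192.1877 N*m


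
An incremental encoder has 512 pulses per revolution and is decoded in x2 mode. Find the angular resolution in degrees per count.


resolution = 360 / (PPR * 2) = 360 / 1024 = 0.3516

0.3516 degrees


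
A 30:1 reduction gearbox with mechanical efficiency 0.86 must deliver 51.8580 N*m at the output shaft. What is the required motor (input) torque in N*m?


tau_in = tau_out / (N * eta) = 51.8580 / (30 * 0.86) = 2.0100

2.0100 N*m


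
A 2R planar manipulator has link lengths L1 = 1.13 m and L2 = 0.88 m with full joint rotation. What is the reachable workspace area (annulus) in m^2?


r_max = L1 + L2 = 2.0100, r_min = |L1 - L2| = 0.2500
A = pi*(r_max^2 - r_min^2) = pi*(4.0401 - 0.0625) = 12.4960

12.4960 m^2


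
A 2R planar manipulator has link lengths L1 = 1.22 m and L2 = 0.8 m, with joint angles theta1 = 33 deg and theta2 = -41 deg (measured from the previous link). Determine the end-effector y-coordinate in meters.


y = L1*sin(th1) + L2*sin(th1+th2) = 1.22*sin(33 deg) + 0.8*sin(-8 deg) = 0.5531

0.5531 m


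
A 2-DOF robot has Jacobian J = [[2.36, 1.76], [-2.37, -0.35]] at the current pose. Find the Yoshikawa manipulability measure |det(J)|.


det(J) = 2.36*-0.35 - (1.76)*(-2.37) = 3.3452
|det(J)| = 3.3452

3.3452


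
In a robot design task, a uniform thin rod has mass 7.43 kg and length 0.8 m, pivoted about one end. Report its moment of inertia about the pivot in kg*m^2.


I = (1/3)*m*L^2 = (1/3)*7.43*0.8^2 = 1.5851

1.5851 kg*m^2


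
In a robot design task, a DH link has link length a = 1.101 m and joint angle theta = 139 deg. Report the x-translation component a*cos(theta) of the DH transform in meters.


a*cos(theta) = 1.101*cos(139 deg) = -0.8309

-0.8309 m


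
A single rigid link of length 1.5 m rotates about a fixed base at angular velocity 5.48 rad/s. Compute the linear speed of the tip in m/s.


v = L*omega = 1.5 * 5.48 = 8.2200

8.2200 m/s


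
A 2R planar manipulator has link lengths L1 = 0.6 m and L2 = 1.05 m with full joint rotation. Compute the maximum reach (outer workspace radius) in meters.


r_max = L1 + L2 = 0.6 + 1.05 = 1.6500

1.6500 m


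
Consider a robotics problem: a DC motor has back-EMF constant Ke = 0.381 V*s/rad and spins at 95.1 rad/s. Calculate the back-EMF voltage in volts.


V_emf = Ke * omega = 0.381*95.1 = 36.2331

36.2331 V


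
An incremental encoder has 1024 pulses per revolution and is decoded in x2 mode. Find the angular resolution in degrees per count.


resolution = 360 / (PPR * 2) = 360 / 2048 = 0.1758

0.1758 degrees


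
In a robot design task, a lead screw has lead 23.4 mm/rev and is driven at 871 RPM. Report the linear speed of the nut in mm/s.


v = lead * (RPM/60) = 23.4*871/60 = 339.6900

339.6900 mm/s


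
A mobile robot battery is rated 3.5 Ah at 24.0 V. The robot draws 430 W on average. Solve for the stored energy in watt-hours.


E = capacity * V = 3.5*24.0 = 84.0000

84.0000 Wh


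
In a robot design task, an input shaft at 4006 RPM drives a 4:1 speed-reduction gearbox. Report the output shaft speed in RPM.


omega_out = omega_in / N = 4006 / 4 = 1001.5000

1001.5000 RPM


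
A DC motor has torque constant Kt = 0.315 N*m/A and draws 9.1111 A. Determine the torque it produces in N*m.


tau = Kt * I = 0.315*9.1111 = 2.8700

2.8700 N*m


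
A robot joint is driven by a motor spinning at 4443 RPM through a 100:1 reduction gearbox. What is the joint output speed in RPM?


omega_joint = omega_motor / N = 4443 / 100 = 44.4300

44.4300 RPM


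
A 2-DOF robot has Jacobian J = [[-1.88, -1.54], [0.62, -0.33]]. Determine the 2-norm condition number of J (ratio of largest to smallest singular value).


JJ^T eigenvalues: trace(JJ^T) = 6.3993, det(JJ^T) = det(J)^2 = 2.48125504
s_max^2 = (6.3993 + sqrt(31.02602033))/2 = 5.98470028
s_min^2 = (6.3993 - sqrt(31.02602033))/2 = 0.41459972
kappa = s_max/s_min = sqrt(5.98470028/0.41459972) = 3.7993

3.7993


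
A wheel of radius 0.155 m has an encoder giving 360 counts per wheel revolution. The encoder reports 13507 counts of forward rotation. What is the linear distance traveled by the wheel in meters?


revs = 13507/360 = 37.519444
d = revs * 2*pi*r = 37.519444 * 2*pi*0.155 = 36.5400

36.5400 m


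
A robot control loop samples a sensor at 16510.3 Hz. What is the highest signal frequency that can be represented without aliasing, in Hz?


f_max = f_s/2 = 16510.3/2 = 8255.1500

8255.1500 Hz


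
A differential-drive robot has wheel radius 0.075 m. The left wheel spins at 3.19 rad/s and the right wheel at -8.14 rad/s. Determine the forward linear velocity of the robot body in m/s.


v = r*(wR + wL)/2 = 0.075*(-8.14 + 3.19)/2 = -0.1856

-0.1856 m/s


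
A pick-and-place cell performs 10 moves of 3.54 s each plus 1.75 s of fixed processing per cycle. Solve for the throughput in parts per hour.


T_cycle = 10*3.54 + 1.75 = 37.1500 s
rate = 3600/T = 96.9044

96.9044 parts/hour


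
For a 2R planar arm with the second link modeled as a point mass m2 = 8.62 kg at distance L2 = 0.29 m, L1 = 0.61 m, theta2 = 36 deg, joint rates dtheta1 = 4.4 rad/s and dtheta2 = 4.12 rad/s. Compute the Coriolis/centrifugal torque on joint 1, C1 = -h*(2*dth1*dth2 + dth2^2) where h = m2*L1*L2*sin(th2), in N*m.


h = m2*L1*L2*sin(th2) = 8.62*0.61*0.29*sin(36 deg) = 0.896301
C1 = -h*(2*4.4*4.12 + 4.12^2) = -0.896301*53.2304 = -47.7105

-47.7105 N*m


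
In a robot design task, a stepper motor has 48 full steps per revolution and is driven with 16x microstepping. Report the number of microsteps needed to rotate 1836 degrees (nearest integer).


step_size = 360/(48*16) = 360/768 = 0.468750 deg
n = 1836/(360/768) = 1836*768/360 = 3916.8000 -> 3917

3917 steps


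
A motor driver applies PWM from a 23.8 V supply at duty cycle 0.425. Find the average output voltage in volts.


V_avg = V_supply * D = 23.8*0.425 = 10.1150

10.1150 V


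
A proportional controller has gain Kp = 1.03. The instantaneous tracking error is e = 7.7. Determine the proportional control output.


u_P = Kp * e = 1.03 * 7.7 = 7.9310

7.9310


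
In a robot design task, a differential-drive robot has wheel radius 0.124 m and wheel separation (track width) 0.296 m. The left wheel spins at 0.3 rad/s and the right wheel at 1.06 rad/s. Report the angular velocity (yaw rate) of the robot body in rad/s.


omega = r*(wR - wL)/L = 0.124*(1.06 - (0.3))/0.296 = 0.3184

0.3184 rad/s


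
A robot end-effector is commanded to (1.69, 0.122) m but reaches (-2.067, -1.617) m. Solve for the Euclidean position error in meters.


dx = -2.067 - (1.69) = -3.7570, dy = -1.617 - (0.122) = -1.7390
err = sqrt(14.115049 + 3.024121) = 4.1399

4.1399 m


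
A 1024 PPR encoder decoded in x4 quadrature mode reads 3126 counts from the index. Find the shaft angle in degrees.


angle = counts * 360 / (PPR*4) = 3126 * 360 / 4096 = 274.7461

274.7461 degrees


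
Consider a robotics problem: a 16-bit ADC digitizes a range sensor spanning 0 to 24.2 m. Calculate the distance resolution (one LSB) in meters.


res = range / 2^n = 24.2/2^16 = 24.2/65536 = 3.6926e-04

3.6926e-04 m


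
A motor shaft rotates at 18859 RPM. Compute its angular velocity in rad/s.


omega = 18859 * 2*pi/60 = 1974.9099

1974.9099 rad/s


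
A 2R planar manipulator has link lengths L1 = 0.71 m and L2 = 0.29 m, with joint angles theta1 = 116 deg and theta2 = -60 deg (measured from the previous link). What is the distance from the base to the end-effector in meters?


x = L1*cos(th1) + L2*cos(th1+th2) = -0.149078
y = L1*sin(th1) + L2*sin(th1+th2) = 0.878565
d = sqrt(x^2 + y^2) = sqrt(0.022224 + 0.771876) = 0.8911

0.8911 m


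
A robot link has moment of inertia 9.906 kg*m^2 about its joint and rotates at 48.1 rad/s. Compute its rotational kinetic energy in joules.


KE = (1/2)*I*omega^2 = 0.5*9.906*48.1^2 = 11459.3103

11459.3103 J


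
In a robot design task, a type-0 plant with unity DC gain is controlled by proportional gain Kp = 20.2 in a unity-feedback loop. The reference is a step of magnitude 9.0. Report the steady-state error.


e_ss = R/(1 + Kp) = 9.0/(1 + 20.2) = 9.0/21.2000 = 0.4245

0.4245


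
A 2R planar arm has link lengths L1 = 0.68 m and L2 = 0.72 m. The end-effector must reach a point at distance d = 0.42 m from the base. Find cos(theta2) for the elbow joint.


cos(th2) = (d^2 - L1^2 - L2^2)/(2*L1*L2) = (0.42^2 - 0.68^2 - 0.72^2)/(2*0.68*0.72) = -0.8215

-0.8215


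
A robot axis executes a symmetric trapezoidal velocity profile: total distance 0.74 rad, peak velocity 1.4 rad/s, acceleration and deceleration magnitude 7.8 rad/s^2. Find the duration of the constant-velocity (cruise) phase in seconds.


t_acc = v/a = 0.179487 s, d_acc = v^2/(2a) = 0.125641 rad each
d_cruise = 0.74 - 2*0.125641 = 0.488718 rad
t_cruise = d_cruise/v = 0.488718/1.4 = 0.3491

0.3491 s


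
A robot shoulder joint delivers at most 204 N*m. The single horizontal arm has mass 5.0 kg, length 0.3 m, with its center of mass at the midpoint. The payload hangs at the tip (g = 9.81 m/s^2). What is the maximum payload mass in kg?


tau_arm = m_arm*g*(L/2) = 5.0*9.81*0.3/2 = 7.3575 N*m
tau_payload = tau_max - tau_arm = 204 - 7.3575 = 196.6425
m_payload = tau_payload / (g*L) = 196.6425 / (9.81*0.3) = 66.8170

66.8170 kg


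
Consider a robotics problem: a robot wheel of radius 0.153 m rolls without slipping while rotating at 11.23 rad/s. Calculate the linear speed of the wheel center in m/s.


v = omega * r = 11.23 * 0.153 = 1.7182

1.7182 m/s


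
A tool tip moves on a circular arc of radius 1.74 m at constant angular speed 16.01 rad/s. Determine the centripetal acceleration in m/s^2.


a_c = omega^2 * r = 16.01^2 * 1.74 = 445.9970

445.9970 m/s^2


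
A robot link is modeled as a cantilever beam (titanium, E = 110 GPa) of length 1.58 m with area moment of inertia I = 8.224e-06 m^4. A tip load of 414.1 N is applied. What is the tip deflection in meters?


delta = F*L^3/(3*E*I) = 414.1*1.58^3/(3*1.100e+11*8.224e-06)
      = 1633.3395992/2713920 = 6.0184e-04

6.0184e-04 m


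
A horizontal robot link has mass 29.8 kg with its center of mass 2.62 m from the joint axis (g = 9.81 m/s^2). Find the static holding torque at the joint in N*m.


tau = m*g*L = 29.8 * 9.81 * 2.62 = 765.9256

765.9256 N*m


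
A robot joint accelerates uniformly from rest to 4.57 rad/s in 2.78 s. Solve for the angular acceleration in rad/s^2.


alpha = delta_omega / t = 4.57 / 2.78 = 1.6439

1.6439 rad/s^2


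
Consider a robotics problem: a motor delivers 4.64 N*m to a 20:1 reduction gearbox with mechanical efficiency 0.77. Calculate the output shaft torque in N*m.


tau_out = tau_in * N * eta = 4.64 * 20 * 0.77 = 71.4560

71.4560 N*m


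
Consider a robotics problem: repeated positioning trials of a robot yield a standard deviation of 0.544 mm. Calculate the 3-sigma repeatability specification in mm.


repeatability = 3*sigma = 3*0.544 = 1.6320

1.6320 mm


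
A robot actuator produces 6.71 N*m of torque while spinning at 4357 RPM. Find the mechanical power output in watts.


omega = 4357 * 2*pi/60 = 456.263973 rad/s
P = tau * omega = 6.71 * 456.263973 = 3061.5313

3061.5313 W


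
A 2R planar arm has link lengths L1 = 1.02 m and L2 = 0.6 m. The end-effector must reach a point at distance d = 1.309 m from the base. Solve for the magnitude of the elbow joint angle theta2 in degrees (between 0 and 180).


cos(th2) = (d^2 - L1^2 - L2^2)/(2*L1*L2) = (1.309^2 - 1.02^2 - 0.6^2)/(2*1.02*0.6) = 0.25578513
th2 = acos(0.25578513) = 75.1799 deg

75.1799 degrees


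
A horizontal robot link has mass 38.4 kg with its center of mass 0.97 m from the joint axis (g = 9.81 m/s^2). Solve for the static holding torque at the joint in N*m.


tau = m*g*L = 38.4 * 9.81 * 0.97 = 365.4029

365.4029 N*m


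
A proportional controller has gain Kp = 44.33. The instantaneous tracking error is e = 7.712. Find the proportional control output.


u_P = Kp * e = 44.33 * 7.712 = 341.8730

341.8730


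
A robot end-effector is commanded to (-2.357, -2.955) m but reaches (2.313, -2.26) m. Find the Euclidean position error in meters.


dx = 2.313 - (-2.357) = 4.6700, dy = -2.26 - (-2.955) = 0.6950
err = sqrt(21.808900 + 0.483025) = 4.7214

4.7214 m


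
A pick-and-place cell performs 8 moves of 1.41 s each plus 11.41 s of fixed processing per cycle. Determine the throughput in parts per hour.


T_cycle = 8*1.41 + 11.41 = 22.6900 s
rate = 3600/T = 158.6602

158.6602 parts/hour


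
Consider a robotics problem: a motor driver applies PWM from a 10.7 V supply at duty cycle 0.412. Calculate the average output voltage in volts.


V_avg = V_supply * D = 10.7*0.412 = 4.4084

4.4084 V


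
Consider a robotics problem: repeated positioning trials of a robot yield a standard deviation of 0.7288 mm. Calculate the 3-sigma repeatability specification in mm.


repeatability = 3*sigma = 3*0.7288 = 2.1864

2.1864 mm


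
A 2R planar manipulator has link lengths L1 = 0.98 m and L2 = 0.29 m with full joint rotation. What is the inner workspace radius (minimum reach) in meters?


r_min = |L1 - L2| = |0.98 - 0.29| = 0.6900

0.6900 m


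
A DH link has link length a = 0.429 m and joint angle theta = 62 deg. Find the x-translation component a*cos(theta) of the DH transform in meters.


a*cos(theta) = 0.429*cos(62 deg) = 0.2014

0.2014 m


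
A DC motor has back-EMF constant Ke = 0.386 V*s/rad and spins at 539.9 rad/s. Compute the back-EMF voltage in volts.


V_emf = Ke * omega = 0.386*539.9 = 208.4014

208.4014 V


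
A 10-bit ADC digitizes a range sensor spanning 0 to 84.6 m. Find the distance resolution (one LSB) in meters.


res = range / 2^n = 84.6/2^10 = 84.6/1024 = 0.0826

0.0826 m


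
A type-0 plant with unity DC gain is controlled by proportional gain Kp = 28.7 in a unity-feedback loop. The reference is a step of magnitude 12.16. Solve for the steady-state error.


e_ss = R/(1 + Kp) = 12.16/(1 + 28.7) = 12.16/29.7000 = 0.4094

0.4094


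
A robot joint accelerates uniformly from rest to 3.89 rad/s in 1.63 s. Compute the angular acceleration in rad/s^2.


alpha = delta_omega / t = 3.89 / 1.63 = 2.3865

2.3865 rad/s^2


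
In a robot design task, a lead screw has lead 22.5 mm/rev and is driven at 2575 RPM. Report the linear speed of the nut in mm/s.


v = lead * (RPM/60) = 22.5*2575/60 = 965.6250

965.6250 mm/s


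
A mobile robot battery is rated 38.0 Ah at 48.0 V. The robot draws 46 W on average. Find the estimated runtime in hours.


E = 38.0*48.0 = 1824.0000 Wh
t = E/P = 1824.0000/46 = 39.6522

39.6522 hours


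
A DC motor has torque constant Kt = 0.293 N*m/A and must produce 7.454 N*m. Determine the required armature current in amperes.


I = tau / Kt = 7.454/0.293 = 25.4403

25.4403 A


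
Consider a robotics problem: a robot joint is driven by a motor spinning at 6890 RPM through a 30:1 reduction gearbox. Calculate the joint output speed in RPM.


omega_joint = omega_motor / N = 6890 / 30 = 229.6667

229.6667 RPM


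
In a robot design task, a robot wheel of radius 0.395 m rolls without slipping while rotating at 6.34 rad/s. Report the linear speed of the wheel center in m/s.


v = omega * r = 6.34 * 0.395 = 2.5043

2.5043 m/s


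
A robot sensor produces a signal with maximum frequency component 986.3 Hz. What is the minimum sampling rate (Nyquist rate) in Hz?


f_s,min = 2*f_max = 2*986.3 = 1972.6000

1972.6000 Hz


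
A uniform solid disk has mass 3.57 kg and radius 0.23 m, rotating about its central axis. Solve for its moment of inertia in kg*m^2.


I = (1/2)*m*R^2 = 0.5*3.57*0.23^2 = 0.0944

0.0944 kg*m^2


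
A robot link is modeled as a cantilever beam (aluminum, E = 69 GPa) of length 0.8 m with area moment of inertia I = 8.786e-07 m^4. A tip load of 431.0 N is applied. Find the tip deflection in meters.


delta = F*L^3/(3*E*I) = 431.0*0.8^3/(3*6.900e+10*8.786e-07)
      = 220.672/181870.2 = 0.0012

0.0012 m


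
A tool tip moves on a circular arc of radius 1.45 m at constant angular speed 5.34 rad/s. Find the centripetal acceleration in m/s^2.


a_c = omega^2 * r = 5.34^2 * 1.45 = 41.3476

41.3476 m/s^2


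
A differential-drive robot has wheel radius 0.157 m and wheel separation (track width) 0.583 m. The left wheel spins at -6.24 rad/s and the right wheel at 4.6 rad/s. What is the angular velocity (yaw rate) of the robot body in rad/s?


omega = r*(wR - wL)/L = 0.157*(4.6 - (-6.24))/0.583 = 2.9192

2.9192 rad/s


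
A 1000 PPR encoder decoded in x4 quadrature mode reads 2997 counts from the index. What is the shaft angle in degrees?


angle = counts * 360 / (PPR*4) = 2997 * 360 / 4000 = 269.7300

269.7300 degrees


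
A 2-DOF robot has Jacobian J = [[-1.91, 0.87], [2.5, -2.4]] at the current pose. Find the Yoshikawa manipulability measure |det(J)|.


det(J) = -1.91*-2.4 - (0.87)*(2.5) = 2.4090
|det(J)| = 2.4090

2.4090


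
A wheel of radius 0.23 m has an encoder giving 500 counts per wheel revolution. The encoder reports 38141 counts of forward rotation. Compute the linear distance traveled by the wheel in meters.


revs = 38141/500 = 76.282000
d = revs * 2*pi*r = 76.282000 * 2*pi*0.23 = 110.2376

110.2376 m


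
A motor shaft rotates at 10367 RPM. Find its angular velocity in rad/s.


omega = 10367 * 2*pi/60 = 1085.6297

1085.6297 rad/s


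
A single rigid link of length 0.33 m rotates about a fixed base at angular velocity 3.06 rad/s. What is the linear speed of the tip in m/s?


v = L*omega = 0.33 * 3.06 = 1.0098

1.0098 m/s


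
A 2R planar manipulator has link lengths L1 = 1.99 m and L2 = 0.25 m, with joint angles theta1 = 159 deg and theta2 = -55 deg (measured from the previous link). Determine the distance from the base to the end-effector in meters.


x = L1*cos(th1) + L2*cos(th1+th2) = -1.918306
y = L1*sin(th1) + L2*sin(th1+th2) = 0.955726
d = sqrt(x^2 + y^2) = sqrt(3.679898 + 0.913412) = 2.1432

2.1432 m


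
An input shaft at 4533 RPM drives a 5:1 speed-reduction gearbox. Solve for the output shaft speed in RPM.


omega_out = omega_in / N = 4533 / 5 = 906.6000

906.6000 RPM


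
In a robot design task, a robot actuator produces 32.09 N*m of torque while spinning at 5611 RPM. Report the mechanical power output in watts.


omega = 5611 * 2*pi/60 = 587.582546 rad/s
P = tau * omega = 32.09 * 587.582546 = 18855.5239

18855.5239 W


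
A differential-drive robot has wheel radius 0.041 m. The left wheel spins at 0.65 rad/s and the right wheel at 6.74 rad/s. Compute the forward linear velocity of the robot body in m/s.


v = r*(wR + wL)/2 = 0.041*(6.74 + 0.65)/2 = 0.1515

0.1515 m/s


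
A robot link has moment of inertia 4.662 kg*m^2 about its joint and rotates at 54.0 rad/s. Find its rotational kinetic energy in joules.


KE = (1/2)*I*omega^2 = 0.5*4.662*54.0^2 = 6797.1960

6797.1960 J


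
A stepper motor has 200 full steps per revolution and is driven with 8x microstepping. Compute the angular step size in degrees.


step = 360/(200*8) = 360/1600 = 0.2250

0.2250 degrees


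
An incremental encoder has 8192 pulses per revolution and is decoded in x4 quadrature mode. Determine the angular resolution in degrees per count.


resolution = 360 / (PPR * 4) = 360 / 32768 = 0.0110

0.0110 degrees


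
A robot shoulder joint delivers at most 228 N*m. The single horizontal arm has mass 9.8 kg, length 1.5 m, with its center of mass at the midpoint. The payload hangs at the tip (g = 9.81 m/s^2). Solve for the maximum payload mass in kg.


tau_arm = m_arm*g*(L/2) = 9.8*9.81*1.5/2 = 72.1035 N*m
tau_payload = tau_max - tau_arm = 228 - 72.1035 = 155.8965
m_payload = tau_payload / (g*L) = 155.8965 / (9.81*1.5) = 10.5944

10.5944 kg


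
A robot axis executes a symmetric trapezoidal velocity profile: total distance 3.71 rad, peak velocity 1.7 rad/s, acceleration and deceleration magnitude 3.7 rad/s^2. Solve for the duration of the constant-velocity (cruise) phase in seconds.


t_acc = v/a = 0.459459 s, d_acc = v^2/(2a) = 0.390541 rad each
d_cruise = 3.71 - 2*0.390541 = 2.928918 rad
t_cruise = d_cruise/v = 2.928918/1.7 = 1.7229

1.7229 s


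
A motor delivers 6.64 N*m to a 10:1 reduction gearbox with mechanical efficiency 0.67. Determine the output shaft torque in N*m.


tau_out = tau_in * N * eta = 6.64 * 10 * 0.67 = 44.4880

44.4880 N*m


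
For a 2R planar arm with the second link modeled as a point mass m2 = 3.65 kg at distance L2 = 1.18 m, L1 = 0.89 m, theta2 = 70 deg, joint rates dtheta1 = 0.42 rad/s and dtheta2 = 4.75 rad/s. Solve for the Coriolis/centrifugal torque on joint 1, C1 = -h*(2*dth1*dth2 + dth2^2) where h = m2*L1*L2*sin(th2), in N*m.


h = m2*L1*L2*sin(th2) = 3.65*0.89*1.18*sin(70 deg) = 3.602058
C1 = -h*(2*0.42*4.75 + 4.75^2) = -3.602058*26.5525 = -95.6436

-95.6436 N*m


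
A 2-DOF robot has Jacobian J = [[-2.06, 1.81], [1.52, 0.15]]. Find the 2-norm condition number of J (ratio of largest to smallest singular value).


JJ^T eigenvalues: trace(JJ^T) = 9.8526, det(JJ^T) = det(J)^2 = 9.36482404
s_max^2 = (9.8526 + sqrt(59.61443060))/2 = 8.78681909
s_min^2 = (9.8526 - sqrt(59.61443060))/2 = 1.06578091
kappa = s_max/s_min = sqrt(8.78681909/1.06578091) = 2.8713

2.8713


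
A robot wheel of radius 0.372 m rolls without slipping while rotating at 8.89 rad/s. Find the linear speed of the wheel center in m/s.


v = omega * r = 8.89 * 0.372 = 3.3071

3.3071 m/s


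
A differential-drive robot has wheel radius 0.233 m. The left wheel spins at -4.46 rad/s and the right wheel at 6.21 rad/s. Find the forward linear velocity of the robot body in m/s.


v = r*(wR + wL)/2 = 0.233*(6.21 + -4.46)/2 = 0.2039

0.2039 m/s


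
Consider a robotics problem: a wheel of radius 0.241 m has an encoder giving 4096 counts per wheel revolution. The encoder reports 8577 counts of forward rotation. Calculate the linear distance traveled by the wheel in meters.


revs = 8577/4096 = 2.093994
d = revs * 2*pi*r = 2.093994 * 2*pi*0.241 = 3.1708

3.1708 m


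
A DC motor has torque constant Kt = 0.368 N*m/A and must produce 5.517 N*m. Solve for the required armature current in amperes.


I = tau / Kt = 5.517/0.368 = 14.9918

14.9918 A


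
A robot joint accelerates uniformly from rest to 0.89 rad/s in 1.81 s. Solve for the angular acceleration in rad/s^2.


alpha = delta_omega / t = 0.89 / 1.81 = 0.4917

0.4917 rad/s^2


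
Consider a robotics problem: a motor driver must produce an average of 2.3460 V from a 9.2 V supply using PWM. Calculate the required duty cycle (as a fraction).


D = V_avg/V_supply = 2.3460/9.2 = 0.2550

0.2550


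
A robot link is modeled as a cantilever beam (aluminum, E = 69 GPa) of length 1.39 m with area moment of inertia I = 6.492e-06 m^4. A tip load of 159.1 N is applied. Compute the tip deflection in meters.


delta = F*L^3/(3*E*I) = 159.1*1.39^3/(3*6.900e+10*6.492e-06)
      = 427.2819829/1343844 = 3.1796e-04

3.1796e-04 m


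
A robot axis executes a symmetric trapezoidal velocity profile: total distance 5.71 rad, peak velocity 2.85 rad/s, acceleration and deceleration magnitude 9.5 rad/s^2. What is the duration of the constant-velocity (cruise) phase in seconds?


t_acc = v/a = 0.300000 s, d_acc = v^2/(2a) = 0.427500 rad each
d_cruise = 5.71 - 2*0.427500 = 4.855000 rad
t_cruise = d_cruise/v = 4.855000/2.85 = 1.7035

1.7035 s


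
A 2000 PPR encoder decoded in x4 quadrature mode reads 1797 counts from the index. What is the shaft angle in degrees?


angle = counts * 360 / (PPR*4) = 1797 * 360 / 8000 = 80.8650

80.8650 degrees


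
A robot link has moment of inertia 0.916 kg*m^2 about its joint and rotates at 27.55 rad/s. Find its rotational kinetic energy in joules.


KE = (1/2)*I*omega^2 = 0.5*0.916*27.55^2 = 347.6231

347.6231 J


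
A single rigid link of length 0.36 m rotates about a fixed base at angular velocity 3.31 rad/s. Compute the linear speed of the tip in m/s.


v = L*omega = 0.36 * 3.31 = 1.1916

1.1916 m/s


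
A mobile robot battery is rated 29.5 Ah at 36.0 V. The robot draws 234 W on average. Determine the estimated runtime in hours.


E = 29.5*36.0 = 1062.0000 Wh
t = E/P = 1062.0000/234 = 4.5385

4.5385 hours


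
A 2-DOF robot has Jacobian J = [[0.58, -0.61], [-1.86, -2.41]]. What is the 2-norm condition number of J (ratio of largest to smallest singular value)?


JJ^T eigenvalues: trace(JJ^T) = 9.9762, det(JJ^T) = det(J)^2 = 6.41304976
s_max^2 = (9.9762 + sqrt(73.87236740))/2 = 9.28555179
s_min^2 = (9.9762 - sqrt(73.87236740))/2 = 0.69064821
kappa = s_max/s_min = sqrt(9.28555179/0.69064821) = 3.6667

3.6667


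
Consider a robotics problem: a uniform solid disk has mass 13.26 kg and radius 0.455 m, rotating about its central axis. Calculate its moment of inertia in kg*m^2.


I = (1/2)*m*R^2 = 0.5*13.26*0.455^2 = 1.3726

1.3726 kg*m^2


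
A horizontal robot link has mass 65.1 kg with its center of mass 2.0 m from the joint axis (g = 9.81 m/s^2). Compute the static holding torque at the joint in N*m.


tau = m*g*L = 65.1 * 9.81 * 2.0 = 1277.2620

1277.2620 N*m


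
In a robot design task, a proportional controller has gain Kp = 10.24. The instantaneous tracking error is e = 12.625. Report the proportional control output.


u_P = Kp * e = 10.24 * 12.625 = 129.2800

129.2800


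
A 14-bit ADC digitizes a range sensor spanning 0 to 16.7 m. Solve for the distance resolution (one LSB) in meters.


res = range / 2^n = 16.7/2^14 = 16.7/16384 = 0.0010

0.0010 m


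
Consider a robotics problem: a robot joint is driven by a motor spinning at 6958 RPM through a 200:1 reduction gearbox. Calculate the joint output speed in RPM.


omega_joint = omega_motor / N = 6958 / 200 = 34.7900

34.7900 RPM


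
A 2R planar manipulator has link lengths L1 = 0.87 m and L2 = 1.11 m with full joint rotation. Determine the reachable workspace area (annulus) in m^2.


r_max = L1 + L2 = 1.9800, r_min = |L1 - L2| = 0.2400
A = pi*(r_max^2 - r_min^2) = pi*(3.9204 - 0.0576) = 12.1353

12.1353 m^2


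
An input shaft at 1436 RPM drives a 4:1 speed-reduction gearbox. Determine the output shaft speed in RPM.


omega_out = omega_in / N = 1436 / 4 = 359.0000

359.0000 RPM


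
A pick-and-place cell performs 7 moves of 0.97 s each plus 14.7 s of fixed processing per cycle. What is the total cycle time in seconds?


T = 7*0.97 + 14.7 = 21.4900

21.4900 s


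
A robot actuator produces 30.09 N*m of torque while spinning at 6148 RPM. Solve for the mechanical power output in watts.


omega = 6148 * 2*pi/60 = 643.817054 rad/s
P = tau * omega = 30.09 * 643.817054 = 19372.4552

19372.4552 W


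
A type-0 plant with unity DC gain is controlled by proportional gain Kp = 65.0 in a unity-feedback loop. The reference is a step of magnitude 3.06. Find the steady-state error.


e_ss = R/(1 + Kp) = 3.06/(1 + 65.0) = 3.06/66.0000 = 0.0464

0.0464


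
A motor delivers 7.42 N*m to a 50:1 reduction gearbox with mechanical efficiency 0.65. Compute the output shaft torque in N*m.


tau_out = tau_in * N * eta = 7.42 * 50 * 0.65 = 241.1500

241.1500 N*m


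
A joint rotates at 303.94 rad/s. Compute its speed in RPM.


RPM = 303.94 * 60/(2*pi) = 2902.4132

2902.4132 RPM


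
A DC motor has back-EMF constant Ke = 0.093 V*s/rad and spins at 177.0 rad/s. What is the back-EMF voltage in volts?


V_emf = Ke * omega = 0.093*177.0 = 16.4610

16.4610 V


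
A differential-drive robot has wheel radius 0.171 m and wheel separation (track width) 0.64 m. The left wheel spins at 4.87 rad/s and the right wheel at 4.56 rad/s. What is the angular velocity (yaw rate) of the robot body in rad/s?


omega = r*(wR - wL)/L = 0.171*(4.56 - (4.87))/0.64 = -0.0828

-0.0828 rad/s


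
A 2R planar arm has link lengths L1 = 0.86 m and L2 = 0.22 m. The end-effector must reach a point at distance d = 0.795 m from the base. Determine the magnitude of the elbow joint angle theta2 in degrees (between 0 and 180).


cos(th2) = (d^2 - L1^2 - L2^2)/(2*L1*L2) = (0.795^2 - 0.86^2 - 0.22^2)/(2*0.86*0.22) = -0.41219609
th2 = acos(-0.41219609) = 114.3429 deg

114.3429 degrees


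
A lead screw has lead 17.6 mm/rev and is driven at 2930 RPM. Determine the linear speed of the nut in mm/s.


v = lead * (RPM/60) = 17.6*2930/60 = 859.4667

859.4667 mm/s
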